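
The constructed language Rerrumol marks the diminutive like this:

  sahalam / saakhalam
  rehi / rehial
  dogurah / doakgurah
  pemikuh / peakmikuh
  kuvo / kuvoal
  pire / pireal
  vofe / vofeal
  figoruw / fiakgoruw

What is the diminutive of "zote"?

zoteal

"zote" ends in a vowel. The stems ending in a vowel (pire → pireal, kuvo → kuvoal, rehi → rehial) add -al.
So zote → zoteal.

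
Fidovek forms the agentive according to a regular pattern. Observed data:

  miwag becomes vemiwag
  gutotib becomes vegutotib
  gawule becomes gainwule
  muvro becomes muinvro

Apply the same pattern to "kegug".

vekegug

"kegug" ends in a consonant. The stems ending in a consonant (miwag → vemiwag, gutotib → vegutotib) add the prefix ve-.
The other pattern: stems ending in a vowel insert -in- after the first vowel.
So kegug → vekegug.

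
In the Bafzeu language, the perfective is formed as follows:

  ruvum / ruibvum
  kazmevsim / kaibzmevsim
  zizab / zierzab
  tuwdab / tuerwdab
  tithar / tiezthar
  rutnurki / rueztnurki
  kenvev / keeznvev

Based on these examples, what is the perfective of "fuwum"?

fuibwum

"fuwum" ends in -m. The stems ending in -m (ruvum → ruibvum, kazmevsim → kaibzmevsim) insert -ib- after the first vowel.
The other patterns: stems ending in -b insert -er- after the first vowel; stems ending in -i, -r or -v insert -ez- after the first vowel.
So fuwum → fuibwum.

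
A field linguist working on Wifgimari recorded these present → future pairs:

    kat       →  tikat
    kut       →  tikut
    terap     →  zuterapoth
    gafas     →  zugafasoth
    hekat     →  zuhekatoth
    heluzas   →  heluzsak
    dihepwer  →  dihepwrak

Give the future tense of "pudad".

"pudad" has 2 vowels. The stems with 2 vowels (terap → zuterapoth, gafas → zugafasoth, hekat → zuhekatoth) add zu- … -oth around the stem.
So pudad → zupudadoth.

zupudadoth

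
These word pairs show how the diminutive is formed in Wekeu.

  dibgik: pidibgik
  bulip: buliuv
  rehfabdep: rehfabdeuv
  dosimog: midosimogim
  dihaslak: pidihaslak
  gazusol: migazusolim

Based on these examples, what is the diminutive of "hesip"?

hesiuv

"hesip" ends in -p. The stems ending in -p (rehfabdep → rehfabdeuv, bulip → buliuv) drop the final letter and add -uv.
The other patterns: stems ending in -k add the prefix pi-; stems ending in -g or -l add mi- … -im around the stem.
So hesip → hesiuv.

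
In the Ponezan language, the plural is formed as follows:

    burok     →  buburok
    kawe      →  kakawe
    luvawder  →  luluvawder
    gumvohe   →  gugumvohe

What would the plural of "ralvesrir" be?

Every pair shown (burok → buburok, kawe → kakawe, luvawder → luluvawder, …) follows the same rule: repeat the first consonant+vowel as a prefix.
So ralvesrir → raralvesrir.

raralvesrir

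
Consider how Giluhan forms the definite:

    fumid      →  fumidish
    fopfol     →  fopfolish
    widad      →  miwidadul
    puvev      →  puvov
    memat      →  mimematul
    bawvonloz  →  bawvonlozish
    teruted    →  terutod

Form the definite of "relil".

widad and teruted both end in -d yet inflect differently (miwidadul, terutod), so the final letter is not what conditions the rule; the last vowel is.
"relil" has last vowel 'i'. The one such stem in the data (fumid → fumidish) adds -ish, so the same rule applies.
So relil → relilish.

relilish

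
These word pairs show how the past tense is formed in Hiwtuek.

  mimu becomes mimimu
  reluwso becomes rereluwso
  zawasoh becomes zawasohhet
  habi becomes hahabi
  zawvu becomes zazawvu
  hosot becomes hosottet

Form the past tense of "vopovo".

vovopovo

reluwso and hosot both have last vowel 'o' yet inflect differently (rereluwso, hosottet), so the last vowel is not what conditions the rule; whether the stem ends in a vowel or a consonant is.
"vopovo" ends in a vowel. The stems ending in a vowel (reluwso → rereluwso, habi → hahabi, zawvu → zazawvu) repeat the first consonant+vowel as a prefix.
The other pattern: stems ending in a consonant double the final consonant and add -et.
So vopovo → vovopovo.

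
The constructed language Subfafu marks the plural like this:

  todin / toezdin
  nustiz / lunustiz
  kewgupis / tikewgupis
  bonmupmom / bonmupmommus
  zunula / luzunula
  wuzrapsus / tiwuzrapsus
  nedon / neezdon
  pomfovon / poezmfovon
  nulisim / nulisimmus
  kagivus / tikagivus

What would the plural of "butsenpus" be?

tibutsenpus

"butsenpus" ends in -s. The stems ending in -s (kagivus → tikagivus, wuzrapsus → tiwuzrapsus, kewgupis → tikewgupis) add the prefix ti-.
The other patterns: stems ending in -n insert -ez- after the first vowel; stems ending in -m double the final consonant and add -us; stems ending in -a or -z add the prefix lu-.
So butsenpus → tibutsenpus.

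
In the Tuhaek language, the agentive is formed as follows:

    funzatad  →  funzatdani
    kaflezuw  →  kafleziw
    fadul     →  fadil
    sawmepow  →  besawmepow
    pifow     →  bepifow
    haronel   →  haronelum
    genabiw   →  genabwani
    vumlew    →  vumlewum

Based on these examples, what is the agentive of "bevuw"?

beviw

vumlew and genabiw both end in -w yet inflect differently (vumlewum, genabwani), so the final letter is not what conditions the rule; the last vowel is.
"bevuw" has last vowel 'u'. The stems whose last vowel is 'u' (fadul → fadil, kaflezuw → kafleziw) change the last vowel to 'i'.
The other patterns: stems whose last vowel is 'e' add -um; stems whose last vowel is 'a' or 'i' delete the last vowel and add -ani; stems whose last vowel is 'o' add the prefix be-.
So bevuw → beviw.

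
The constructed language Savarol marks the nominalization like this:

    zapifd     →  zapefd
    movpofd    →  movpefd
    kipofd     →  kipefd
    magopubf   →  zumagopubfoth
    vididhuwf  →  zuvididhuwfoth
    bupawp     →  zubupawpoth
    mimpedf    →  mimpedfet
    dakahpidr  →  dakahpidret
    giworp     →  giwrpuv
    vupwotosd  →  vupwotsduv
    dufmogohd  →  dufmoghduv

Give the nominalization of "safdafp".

safdefp

magopubf and mimpedf both end in -f yet inflect differently (zumagopubfoth, mimpedfet), so the final letter is not what conditions the rule; the second-to-last letter is.
"safdafp" has second-to-last letter 'f'. The stems whose second-to-last letter is 'f' (zapifd → zapefd, movpofd → movpefd, kipofd → kipefd) change the last vowel to 'e'.
So safdafp → safdefp.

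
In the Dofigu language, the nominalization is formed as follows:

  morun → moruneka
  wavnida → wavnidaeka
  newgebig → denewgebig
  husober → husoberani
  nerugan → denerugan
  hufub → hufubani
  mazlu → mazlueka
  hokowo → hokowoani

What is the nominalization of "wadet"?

wadeteka

nerugan and morun both end in -n yet inflect differently (denerugan, moruneka), so the final letter is not what conditions the rule; the first letter is.
"wadet" begins with w-. The one such stem in the data (wavnida → wavnidaeka) adds -eka, so the same rule applies.
The other patterns: stems beginning with h- add -ani; stems beginning with n- add the prefix de-.
So wadet → wadeteka.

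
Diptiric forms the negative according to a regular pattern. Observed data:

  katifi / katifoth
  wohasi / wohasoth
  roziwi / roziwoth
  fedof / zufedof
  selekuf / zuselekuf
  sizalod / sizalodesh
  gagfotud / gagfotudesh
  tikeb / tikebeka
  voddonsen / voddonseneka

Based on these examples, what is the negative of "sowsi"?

sowsoth

"sowsi" ends in -i. The stems ending in -i (katifi → katifoth, wohasi → wohasoth, roziwi → roziwoth) drop the final letter and add -oth.
So sowsi → sowsoth.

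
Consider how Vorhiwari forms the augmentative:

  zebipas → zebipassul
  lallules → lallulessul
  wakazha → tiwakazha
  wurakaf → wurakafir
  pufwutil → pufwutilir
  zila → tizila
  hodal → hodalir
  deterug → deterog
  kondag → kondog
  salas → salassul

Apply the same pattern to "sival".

kondag and salas both have last vowel 'a' yet inflect differently (kondog, salassul), so the last vowel is not what conditions the rule; the final letter is.
"sival" ends in -l. The stems ending in -l (hodal → hodalir, pufwutil → pufwutilir) add -ir.
The other patterns: stems ending in -g change the last vowel to 'o'; stems ending in -s double the final consonant and add -ul; stems ending in -a add the prefix ti-.
So sival → sivalir.

sivalir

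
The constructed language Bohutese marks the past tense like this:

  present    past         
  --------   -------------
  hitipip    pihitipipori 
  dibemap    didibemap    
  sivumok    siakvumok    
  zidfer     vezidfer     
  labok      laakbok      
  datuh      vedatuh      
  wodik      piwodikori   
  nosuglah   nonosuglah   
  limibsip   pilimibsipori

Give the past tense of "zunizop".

"zunizop" has last vowel 'o'. The stems whose last vowel is 'o' (labok → laakbok, sivumok → siakvumok) insert -ak- after the first vowel.
The other patterns: stems whose last vowel is 'a' repeat the first consonant+vowel as a prefix; stems whose last vowel is 'e' or 'u' add the prefix ve-; stems whose last vowel is 'i' add pi- … -ori around the stem.
So zunizop → zuaknizop.

zuaknizop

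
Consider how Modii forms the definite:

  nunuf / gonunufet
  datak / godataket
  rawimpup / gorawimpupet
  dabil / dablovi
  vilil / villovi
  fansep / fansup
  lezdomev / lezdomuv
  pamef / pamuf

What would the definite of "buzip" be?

buzpovi

"buzip" has last vowel 'i'. The stems whose last vowel is 'i' (dabil → dablovi, vilil → villovi) delete the last vowel and add -ovi.
So buzip → buzpovi.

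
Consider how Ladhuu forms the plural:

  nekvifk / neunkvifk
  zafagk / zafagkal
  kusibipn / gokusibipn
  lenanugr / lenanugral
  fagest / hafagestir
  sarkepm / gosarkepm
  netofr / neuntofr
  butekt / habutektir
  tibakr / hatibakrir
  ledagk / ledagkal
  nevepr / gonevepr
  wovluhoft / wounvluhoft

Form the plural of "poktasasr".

netofr and lenanugr both end in -r yet inflect differently (neuntofr, lenanugral), so the final letter is not what conditions the rule; the second-to-last letter is.
"poktasasr" has second-to-last letter 's'. The one such stem in the data (fagest → hafagestir) adds ha- … -ir around the stem, so the same rule applies.
The other patterns: stems whose second-to-last letter is 'f' insert -un- after the first vowel; stems whose second-to-last letter is 'g' add -al; stems whose second-to-last letter is 'p' add the prefix go-.
So poktasasr → hapoktasasrir.

hapoktasasrir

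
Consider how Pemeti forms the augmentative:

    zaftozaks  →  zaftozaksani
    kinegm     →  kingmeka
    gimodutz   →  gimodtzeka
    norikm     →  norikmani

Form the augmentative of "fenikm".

fenikmani

norikm and kinegm both end in -m yet inflect differently (norikmani, kingmeka), so the final letter is not what conditions the rule; the second-to-last letter is.
"fenikm" has second-to-last letter 'k'. The stems whose second-to-last letter is 'k' (norikm → norikmani, zaftozaks → zaftozaksani) add -ani.
So fenikm → fenikmani.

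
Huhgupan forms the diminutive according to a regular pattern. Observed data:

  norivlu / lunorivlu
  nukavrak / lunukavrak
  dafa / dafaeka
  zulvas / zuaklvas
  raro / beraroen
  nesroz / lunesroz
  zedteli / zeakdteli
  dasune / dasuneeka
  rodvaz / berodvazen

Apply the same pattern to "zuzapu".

zuakzapu

rodvaz and nesroz both end in -z yet inflect differently (berodvazen, lunesroz), so the final letter is not what conditions the rule; the first letter is.
"zuzapu" begins with z-. The stems beginning with z- (zulvas → zuaklvas, zedteli → zeakdteli) insert -ak- after the first vowel.
So zuzapu → zuakzapu.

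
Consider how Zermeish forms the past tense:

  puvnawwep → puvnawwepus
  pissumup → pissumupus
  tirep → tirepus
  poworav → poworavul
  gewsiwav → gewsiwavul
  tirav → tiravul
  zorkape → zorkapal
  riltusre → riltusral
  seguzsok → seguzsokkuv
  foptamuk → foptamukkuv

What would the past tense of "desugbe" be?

puvnawwep and zorkape both have last vowel 'e' yet inflect differently (puvnawwepus, zorkapal), so the last vowel is not what conditions the rule; the final letter is.
"desugbe" ends in -e. The stems ending in -e (zorkape → zorkapal, riltusre → riltusral) drop the final letter and add -al.
The other patterns: stems ending in -p add -us; stems ending in -v add -ul; stems ending in -k double the final consonant and add -uv.
So desugbe → desugbal.

desugbal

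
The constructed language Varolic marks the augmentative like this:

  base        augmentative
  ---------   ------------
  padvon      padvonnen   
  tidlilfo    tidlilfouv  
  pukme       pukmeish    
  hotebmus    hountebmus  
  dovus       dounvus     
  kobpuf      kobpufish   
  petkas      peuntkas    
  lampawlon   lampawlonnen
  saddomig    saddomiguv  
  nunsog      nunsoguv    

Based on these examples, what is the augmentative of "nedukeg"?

nedukeguv

nunsog and lampawlon both have last vowel 'o' yet inflect differently (nunsoguv, lampawlonnen), so the last vowel is not what conditions the rule; the final letter is.
"nedukeg" ends in -g. The stems ending in -g (nunsog → nunsoguv, saddomig → saddomiguv) add -uv.
The other patterns: stems ending in -n double the final consonant and add -en; stems ending in -s insert -un- after the first vowel; stems ending in -e or -f add -ish.
So nedukeg → nedukeguv.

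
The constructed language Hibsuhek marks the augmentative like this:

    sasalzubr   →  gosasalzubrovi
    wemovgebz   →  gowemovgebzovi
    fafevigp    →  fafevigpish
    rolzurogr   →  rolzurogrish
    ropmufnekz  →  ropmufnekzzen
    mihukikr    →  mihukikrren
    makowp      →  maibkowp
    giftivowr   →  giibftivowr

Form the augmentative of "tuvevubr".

sasalzubr and rolzurogr both end in -r yet inflect differently (gosasalzubrovi, rolzurogrish), so the final letter is not what conditions the rule; the second-to-last letter is.
"tuvevubr" has second-to-last letter 'b'. The stems whose second-to-last letter is 'b' (sasalzubr → gosasalzubrovi, wemovgebz → gowemovgebzovi) add go- … -ovi around the stem.
The other patterns: stems whose second-to-last letter is 'g' add -ish; stems whose second-to-last letter is 'k' double the final consonant and add -en; stems whose second-to-last letter is 'w' insert -ib- after the first vowel.
So tuvevubr → gotuvevubrovi.

gotuvevubrovi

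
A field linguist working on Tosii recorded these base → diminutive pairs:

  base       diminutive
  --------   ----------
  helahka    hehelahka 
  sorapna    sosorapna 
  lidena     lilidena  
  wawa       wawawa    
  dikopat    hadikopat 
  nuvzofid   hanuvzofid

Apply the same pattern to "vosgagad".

havosgagad

helahka and dikopat both have last vowel 'a' yet inflect differently (hehelahka, hadikopat), so the last vowel is not what conditions the rule; the final letter is.
"vosgagad" ends in -d. The one such stem in the data (nuvzofid → hanuvzofid) adds the prefix ha-, so the same rule applies.
The other pattern: stems ending in -a repeat the first consonant+vowel as a prefix.
So vosgagad → havosgagad.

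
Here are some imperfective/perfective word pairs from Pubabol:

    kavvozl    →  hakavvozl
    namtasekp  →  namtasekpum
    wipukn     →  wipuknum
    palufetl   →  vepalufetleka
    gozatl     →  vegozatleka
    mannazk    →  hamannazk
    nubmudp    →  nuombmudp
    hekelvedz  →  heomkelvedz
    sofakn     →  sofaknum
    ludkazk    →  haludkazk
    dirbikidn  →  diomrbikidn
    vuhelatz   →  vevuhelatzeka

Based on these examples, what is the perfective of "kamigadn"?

vuhelatz and hekelvedz both end in -z yet inflect differently (vevuhelatzeka, heomkelvedz), so the final letter is not what conditions the rule; the second-to-last letter is.
"kamigadn" has second-to-last letter 'd'. The stems whose second-to-last letter is 'd' (nubmudp → nuombmudp, hekelvedz → heomkelvedz, dirbikidn → diomrbikidn) insert -om- after the first vowel.
So kamigadn → kaommigadn.

kaommigadn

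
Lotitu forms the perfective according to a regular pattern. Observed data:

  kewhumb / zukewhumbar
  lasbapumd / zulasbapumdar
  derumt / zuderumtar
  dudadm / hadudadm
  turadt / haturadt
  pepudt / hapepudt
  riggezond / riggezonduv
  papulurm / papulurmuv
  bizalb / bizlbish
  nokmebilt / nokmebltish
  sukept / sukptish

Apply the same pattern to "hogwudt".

"hogwudt" has second-to-last letter 'd'. The stems whose second-to-last letter is 'd' (dudadm → hadudadm, turadt → haturadt, pepudt → hapepudt) add the prefix ha-.
The other patterns: stems whose second-to-last letter is 'm' add zu- … -ar around the stem; stems whose second-to-last letter is 'n' or 'r' add -uv; stems whose second-to-last letter is 'l' or 'p' delete the last vowel and add -ish.
So hogwudt → hahogwudt.

hahogwudt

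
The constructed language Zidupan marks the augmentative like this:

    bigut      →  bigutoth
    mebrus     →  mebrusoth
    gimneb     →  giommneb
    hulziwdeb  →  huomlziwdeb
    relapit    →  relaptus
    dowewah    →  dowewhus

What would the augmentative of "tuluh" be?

"tuluh" has last vowel 'u'. The stems whose last vowel is 'u' (bigut → bigutoth, mebrus → mebrusoth) add -oth.
The other patterns: stems whose last vowel is 'e' insert -om- after the first vowel; stems whose last vowel is 'a' or 'i' delete the last vowel and add -us.
So tuluh → tuluhoth.

tuluhoth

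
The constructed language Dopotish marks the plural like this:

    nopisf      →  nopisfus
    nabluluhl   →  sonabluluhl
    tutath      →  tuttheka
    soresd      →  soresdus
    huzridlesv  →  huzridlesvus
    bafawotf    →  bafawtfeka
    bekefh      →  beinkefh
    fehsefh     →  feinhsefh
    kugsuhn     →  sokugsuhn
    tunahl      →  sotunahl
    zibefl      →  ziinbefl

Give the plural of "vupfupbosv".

vupfupbosvus

zibefl and nabluluhl both end in -l yet inflect differently (ziinbefl, sonabluluhl), so the final letter is not what conditions the rule; the second-to-last letter is.
"vupfupbosv" has second-to-last letter 's'. The stems whose second-to-last letter is 's' (nopisf → nopisfus, huzridlesv → huzridlesvus, soresd → soresdus) add -us.
The other patterns: stems whose second-to-last letter is 'f' insert -in- after the first vowel; stems whose second-to-last letter is 'h' add the prefix so-; stems whose second-to-last letter is 't' delete the last vowel and add -eka.
So vupfupbosv → vupfupbosvus.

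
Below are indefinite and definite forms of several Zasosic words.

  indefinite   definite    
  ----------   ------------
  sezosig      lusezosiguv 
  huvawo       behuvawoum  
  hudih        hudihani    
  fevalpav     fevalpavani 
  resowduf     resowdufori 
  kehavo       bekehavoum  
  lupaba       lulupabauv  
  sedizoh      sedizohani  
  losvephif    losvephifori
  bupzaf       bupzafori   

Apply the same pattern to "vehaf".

losvephif and hudih both have last vowel 'i' yet inflect differently (losvephifori, hudihani), so the last vowel is not what conditions the rule; the final letter is.
"vehaf" ends in -f. The stems ending in -f (resowduf → resowdufori, losvephif → losvephifori, bupzaf → bupzafori) add -ori.
The other patterns: stems ending in -o add be- … -um around the stem; stems ending in -h or -v add -ani; stems ending in -a or -g add lu- … -uv around the stem.
So vehaf → vehafori.

vehafori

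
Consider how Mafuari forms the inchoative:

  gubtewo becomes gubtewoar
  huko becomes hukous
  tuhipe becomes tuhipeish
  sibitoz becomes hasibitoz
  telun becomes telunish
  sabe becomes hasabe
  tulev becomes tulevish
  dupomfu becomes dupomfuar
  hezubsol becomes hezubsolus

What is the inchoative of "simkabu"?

hasimkabu

"simkabu" begins with s-. The stems beginning with s- (sabe → hasabe, sibitoz → hasibitoz) add the prefix ha-.
The other patterns: stems beginning with t- add -ish; stems beginning with h- add -us; stems beginning with d- or g- add -ar.
So simkabu → hasimkabu.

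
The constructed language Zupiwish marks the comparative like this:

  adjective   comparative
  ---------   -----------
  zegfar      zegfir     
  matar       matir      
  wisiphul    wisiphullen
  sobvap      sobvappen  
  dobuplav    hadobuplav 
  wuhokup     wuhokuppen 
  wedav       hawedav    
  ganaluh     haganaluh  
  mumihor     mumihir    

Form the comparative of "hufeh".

hahufeh

"hufeh" ends in -h. The one such stem in the data (ganaluh → haganaluh) adds the prefix ha-, so the same rule applies.
So hufeh → hahufeh.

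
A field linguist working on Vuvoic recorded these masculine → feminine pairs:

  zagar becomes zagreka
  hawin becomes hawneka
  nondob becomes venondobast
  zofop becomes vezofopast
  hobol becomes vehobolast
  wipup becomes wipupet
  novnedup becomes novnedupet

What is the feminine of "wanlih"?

wanlheka

zofop and wipup both end in -p yet inflect differently (vezofopast, wipupet), so the final letter is not what conditions the rule; the last vowel is.
"wanlih" has last vowel 'i'. The one such stem in the data (hawin → hawneka) deletes the last vowel and adds -eka (as does zagar), so the same rule applies.
The other patterns: stems whose last vowel is 'o' add ve- … -ast around the stem; stems whose last vowel is 'u' add -et.
So wanlih → wanlheka.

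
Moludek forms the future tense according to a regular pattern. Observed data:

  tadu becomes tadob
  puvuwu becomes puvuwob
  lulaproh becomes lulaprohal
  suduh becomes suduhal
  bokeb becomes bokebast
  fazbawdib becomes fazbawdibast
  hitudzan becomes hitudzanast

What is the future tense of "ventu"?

ventob

"ventu" ends in -u. The stems ending in -u (tadu → tadob, puvuwu → puvuwob) drop the final letter and add -ob.
The other patterns: stems ending in -h add -al; stems ending in -b or -n add -ast.
So ventu → ventob.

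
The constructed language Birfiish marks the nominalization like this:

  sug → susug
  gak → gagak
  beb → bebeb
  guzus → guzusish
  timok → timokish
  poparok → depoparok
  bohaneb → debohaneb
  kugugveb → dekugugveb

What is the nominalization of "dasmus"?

dasmusish

"dasmus" has 2 vowels. The stems with 2 vowels (guzus → guzusish, timok → timokish) add -ish.
So dasmus → dasmusish.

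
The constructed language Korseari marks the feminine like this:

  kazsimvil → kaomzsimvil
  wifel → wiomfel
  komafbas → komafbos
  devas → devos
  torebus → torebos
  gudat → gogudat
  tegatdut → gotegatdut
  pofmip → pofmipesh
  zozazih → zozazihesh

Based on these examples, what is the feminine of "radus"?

komafbas and gudat both have last vowel 'a' yet inflect differently (komafbos, gogudat), so the last vowel is not what conditions the rule; the final letter is.
"radus" ends in -s. The stems ending in -s (komafbas → komafbos, devas → devos, torebus → torebos) change the last vowel to 'o'.
The other patterns: stems ending in -l insert -om- after the first vowel; stems ending in -t add the prefix go-; stems ending in -h or -p add -esh.
So radus → rados.

rados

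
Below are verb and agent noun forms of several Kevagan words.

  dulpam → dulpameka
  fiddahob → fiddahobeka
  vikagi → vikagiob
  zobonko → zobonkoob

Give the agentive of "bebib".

"bebib" ends in a consonant. The stems ending in a consonant (dulpam → dulpameka, fiddahob → fiddahobeka) add -eka.
The other pattern: stems ending in a vowel add -ob.
So bebib → bebibeka.

bebibeka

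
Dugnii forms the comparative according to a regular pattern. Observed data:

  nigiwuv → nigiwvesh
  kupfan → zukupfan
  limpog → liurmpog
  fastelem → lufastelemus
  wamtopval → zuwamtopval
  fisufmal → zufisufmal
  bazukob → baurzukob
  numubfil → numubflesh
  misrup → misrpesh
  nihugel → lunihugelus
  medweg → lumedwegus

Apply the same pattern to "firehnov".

fiurrehnov

"firehnov" has last vowel 'o'. The stems whose last vowel is 'o' (bazukob → baurzukob, limpog → liurmpog) insert -ur- after the first vowel.
The other patterns: stems whose last vowel is 'i' or 'u' delete the last vowel and add -esh; stems whose last vowel is 'a' add the prefix zu-; stems whose last vowel is 'e' add lu- … -us around the stem.
So firehnov → fiurrehnov.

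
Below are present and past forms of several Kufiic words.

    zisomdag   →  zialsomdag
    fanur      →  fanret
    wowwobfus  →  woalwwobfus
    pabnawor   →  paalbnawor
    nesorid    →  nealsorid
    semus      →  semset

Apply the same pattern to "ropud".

wowwobfus and semus both end in -s yet inflect differently (woalwwobfus, semset), so the final letter is not what conditions the rule; the number of vowels is.
"ropud" has 2 vowels. The stems with 2 vowels (semus → semset, fanur → fanret) delete the last vowel and add -et.
The other pattern: stems with 3 vowels insert -al- after the first vowel.
So ropud → ropdet.

ropdet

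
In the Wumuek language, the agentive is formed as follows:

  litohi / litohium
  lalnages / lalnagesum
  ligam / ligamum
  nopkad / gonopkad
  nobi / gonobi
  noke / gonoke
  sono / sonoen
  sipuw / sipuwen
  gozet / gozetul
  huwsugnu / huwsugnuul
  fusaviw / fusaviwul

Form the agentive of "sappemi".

sappemien

litohi and nobi both end in -i yet inflect differently (litohium, gonobi), so the final letter is not what conditions the rule; the first letter is.
"sappemi" begins with s-. The stems beginning with s- (sono → sonoen, sipuw → sipuwen) add -en.
So sappemi → sappemien.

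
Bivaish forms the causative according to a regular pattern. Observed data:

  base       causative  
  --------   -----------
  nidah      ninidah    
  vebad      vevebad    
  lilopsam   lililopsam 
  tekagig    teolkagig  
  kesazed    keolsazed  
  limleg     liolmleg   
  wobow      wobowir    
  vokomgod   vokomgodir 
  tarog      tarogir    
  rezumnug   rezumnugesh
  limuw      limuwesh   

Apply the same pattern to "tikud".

vebad and kesazed both end in -d yet inflect differently (vevebad, keolsazed), so the final letter is not what conditions the rule; the last vowel is.
"tikud" has last vowel 'u'. The stems whose last vowel is 'u' (rezumnug → rezumnugesh, limuw → limuwesh) add -esh.
The other patterns: stems whose last vowel is 'a' repeat the first consonant+vowel as a prefix; stems whose last vowel is 'e' or 'i' insert -ol- after the first vowel; stems whose last vowel is 'o' add -ir.
So tikud → tikudesh.

tikudesh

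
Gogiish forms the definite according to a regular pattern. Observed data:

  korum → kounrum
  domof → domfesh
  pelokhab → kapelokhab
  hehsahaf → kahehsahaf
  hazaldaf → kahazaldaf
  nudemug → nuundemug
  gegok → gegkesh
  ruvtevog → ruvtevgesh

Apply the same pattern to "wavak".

"wavak" has last vowel 'a'. The stems whose last vowel is 'a' (hazaldaf → kahazaldaf, hehsahaf → kahehsahaf, pelokhab → kapelokhab) add the prefix ka-.
The other patterns: stems whose last vowel is 'u' insert -un- after the first vowel; stems whose last vowel is 'o' delete the last vowel and add -esh.
So wavak → kawavak.

kawavak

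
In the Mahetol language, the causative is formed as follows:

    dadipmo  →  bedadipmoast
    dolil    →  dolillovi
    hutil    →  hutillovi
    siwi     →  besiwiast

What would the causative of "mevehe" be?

siwi and dolil both have last vowel 'i' yet inflect differently (besiwiast, dolillovi), so the last vowel is not what conditions the rule; whether the stem ends in a vowel or a consonant is.
"mevehe" ends in a vowel. The stems ending in a vowel (dadipmo → bedadipmoast, siwi → besiwiast) add be- … -ast around the stem.
So mevehe → bemeveheast.

bemeveheast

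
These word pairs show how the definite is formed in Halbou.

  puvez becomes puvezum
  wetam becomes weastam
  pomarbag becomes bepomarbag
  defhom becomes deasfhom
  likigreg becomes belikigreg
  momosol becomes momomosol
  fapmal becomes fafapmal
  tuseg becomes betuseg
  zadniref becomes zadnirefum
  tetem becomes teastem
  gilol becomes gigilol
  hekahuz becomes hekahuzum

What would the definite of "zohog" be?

pomarbag and wetam both have last vowel 'a' yet inflect differently (bepomarbag, weastam), so the last vowel is not what conditions the rule; the final letter is.
"zohog" ends in -g. The stems ending in -g (pomarbag → bepomarbag, tuseg → betuseg, likigreg → belikigreg) add the prefix be-.
So zohog → bezohog.

bezohog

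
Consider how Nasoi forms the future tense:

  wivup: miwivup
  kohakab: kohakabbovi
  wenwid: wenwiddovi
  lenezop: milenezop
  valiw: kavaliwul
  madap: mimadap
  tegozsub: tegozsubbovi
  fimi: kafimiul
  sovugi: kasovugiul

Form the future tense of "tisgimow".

kohakab and madap both have last vowel 'a' yet inflect differently (kohakabbovi, mimadap), so the last vowel is not what conditions the rule; the final letter is.
"tisgimow" ends in -w. The one such stem in the data (valiw → kavaliwul) adds ka- … -ul around the stem, so the same rule applies.
The other patterns: stems ending in -b or -d double the final consonant and add -ovi; stems ending in -p add the prefix mi-.
So tisgimow → katisgimowul.

katisgimowul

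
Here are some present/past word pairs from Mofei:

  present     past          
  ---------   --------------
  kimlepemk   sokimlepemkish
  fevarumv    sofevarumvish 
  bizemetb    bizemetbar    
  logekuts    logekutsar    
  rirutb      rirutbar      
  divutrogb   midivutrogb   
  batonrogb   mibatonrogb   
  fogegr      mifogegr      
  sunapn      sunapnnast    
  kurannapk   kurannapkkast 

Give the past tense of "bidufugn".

bizemetb and divutrogb both end in -b yet inflect differently (bizemetbar, midivutrogb), so the final letter is not what conditions the rule; the second-to-last letter is.
"bidufugn" has second-to-last letter 'g'. The stems whose second-to-last letter is 'g' (divutrogb → midivutrogb, batonrogb → mibatonrogb, fogegr → mifogegr) add the prefix mi-.
So bidufugn → mibidufugn.

mibidufugn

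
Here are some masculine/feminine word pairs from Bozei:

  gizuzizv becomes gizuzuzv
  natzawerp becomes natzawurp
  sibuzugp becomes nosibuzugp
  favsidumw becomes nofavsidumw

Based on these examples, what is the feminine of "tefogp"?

"tefogp" has second-to-last letter 'g'. The one such stem in the data (sibuzugp → nosibuzugp) adds the prefix no-, so the same rule applies.
The other pattern: stems whose second-to-last letter is 'r' or 'z' change the last vowel to 'u'.
So tefogp → notefogp.

notefogp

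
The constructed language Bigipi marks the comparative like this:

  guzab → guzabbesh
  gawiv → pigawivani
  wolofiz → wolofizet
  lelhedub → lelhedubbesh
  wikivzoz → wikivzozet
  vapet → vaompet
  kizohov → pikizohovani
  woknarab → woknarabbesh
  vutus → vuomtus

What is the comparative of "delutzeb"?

delutzebbesh

kizohov and wikivzoz both have last vowel 'o' yet inflect differently (pikizohovani, wikivzozet), so the last vowel is not what conditions the rule; the final letter is.
"delutzeb" ends in -b. The stems ending in -b (lelhedub → lelhedubbesh, woknarab → woknarabbesh, guzab → guzabbesh) double the final consonant and add -esh.
So delutzeb → delutzebbesh.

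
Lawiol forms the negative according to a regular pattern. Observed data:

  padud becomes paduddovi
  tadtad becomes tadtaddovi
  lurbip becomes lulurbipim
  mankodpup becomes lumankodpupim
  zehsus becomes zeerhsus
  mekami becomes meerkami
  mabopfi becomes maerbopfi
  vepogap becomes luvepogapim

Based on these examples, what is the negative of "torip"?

lutoripim

vepogap and tadtad both have last vowel 'a' yet inflect differently (luvepogapim, tadtaddovi), so the last vowel is not what conditions the rule; the final letter is.
"torip" ends in -p. The stems ending in -p (mankodpup → lumankodpupim, vepogap → luvepogapim, lurbip → lulurbipim) add lu- … -im around the stem.
So torip → lutoripim.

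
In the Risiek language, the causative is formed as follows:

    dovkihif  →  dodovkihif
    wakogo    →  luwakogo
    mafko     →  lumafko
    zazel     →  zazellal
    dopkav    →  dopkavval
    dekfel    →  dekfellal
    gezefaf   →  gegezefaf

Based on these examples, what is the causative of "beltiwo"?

gezefaf and dopkav both have last vowel 'a' yet inflect differently (gegezefaf, dopkavval), so the last vowel is not what conditions the rule; the final letter is.
"beltiwo" ends in -o. The stems ending in -o (wakogo → luwakogo, mafko → lumafko) add the prefix lu-.
The other patterns: stems ending in -f repeat the first consonant+vowel as a prefix; stems ending in -l or -v double the final consonant and add -al.
So beltiwo → lubeltiwo.

lubeltiwo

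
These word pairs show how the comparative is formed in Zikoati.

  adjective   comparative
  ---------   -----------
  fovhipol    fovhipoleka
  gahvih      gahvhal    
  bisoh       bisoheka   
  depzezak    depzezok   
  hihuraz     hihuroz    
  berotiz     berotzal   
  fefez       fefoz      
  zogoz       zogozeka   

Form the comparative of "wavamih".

wavamhal

gahvih and bisoh both end in -h yet inflect differently (gahvhal, bisoheka), so the final letter is not what conditions the rule; the last vowel is.
"wavamih" has last vowel 'i'. The stems whose last vowel is 'i' (gahvih → gahvhal, berotiz → berotzal) delete the last vowel and add -al.
The other patterns: stems whose last vowel is 'o' add -eka; stems whose last vowel is 'a' or 'e' change the last vowel to 'o'.
So wavamih → wavamhal.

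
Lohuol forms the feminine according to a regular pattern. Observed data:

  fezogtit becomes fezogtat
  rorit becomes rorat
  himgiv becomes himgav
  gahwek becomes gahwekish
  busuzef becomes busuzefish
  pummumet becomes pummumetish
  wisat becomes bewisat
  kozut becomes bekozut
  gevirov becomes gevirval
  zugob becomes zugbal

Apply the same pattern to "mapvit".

mapvat

fezogtit and pummumet both end in -t yet inflect differently (fezogtat, pummumetish), so the final letter is not what conditions the rule; the last vowel is.
"mapvit" has last vowel 'i'. The stems whose last vowel is 'i' (fezogtit → fezogtat, rorit → rorat, himgiv → himgav) change the last vowel to 'a'.
So mapvit → mapvat.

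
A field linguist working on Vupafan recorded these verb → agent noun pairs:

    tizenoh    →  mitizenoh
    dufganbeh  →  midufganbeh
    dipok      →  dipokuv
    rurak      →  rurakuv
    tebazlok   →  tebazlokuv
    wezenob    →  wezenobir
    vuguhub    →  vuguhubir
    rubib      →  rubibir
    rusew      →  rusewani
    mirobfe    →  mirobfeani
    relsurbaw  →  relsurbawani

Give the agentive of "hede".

hedeani

tizenoh and dipok both have last vowel 'o' yet inflect differently (mitizenoh, dipokuv), so the last vowel is not what conditions the rule; the final letter is.
"hede" ends in -e. The one such stem in the data (mirobfe → mirobfeani) adds -ani, so the same rule applies.
The other patterns: stems ending in -h add the prefix mi-; stems ending in -k add -uv; stems ending in -b add -ir.
So hede → hedeani.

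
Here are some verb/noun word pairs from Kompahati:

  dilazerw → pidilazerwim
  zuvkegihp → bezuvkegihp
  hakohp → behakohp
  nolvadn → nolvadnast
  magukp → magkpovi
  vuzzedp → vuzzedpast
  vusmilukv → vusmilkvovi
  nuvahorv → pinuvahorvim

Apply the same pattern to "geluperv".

"geluperv" has second-to-last letter 'r'. The stems whose second-to-last letter is 'r' (dilazerw → pidilazerwim, nuvahorv → pinuvahorvim) add pi- … -im around the stem.
The other patterns: stems whose second-to-last letter is 'k' delete the last vowel and add -ovi; stems whose second-to-last letter is 'd' add -ast; stems whose second-to-last letter is 'h' add the prefix be-.
So geluperv → pigelupervim.

pigelupervim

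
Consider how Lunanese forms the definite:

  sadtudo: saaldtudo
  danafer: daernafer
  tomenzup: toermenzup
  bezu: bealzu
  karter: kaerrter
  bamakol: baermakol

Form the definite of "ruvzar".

"ruvzar" ends in a consonant. The stems ending in a consonant (karter → kaerrter, bamakol → baermakol, tomenzup → toermenzup) insert -er- after the first vowel.
So ruvzar → ruervzar.

ruervzar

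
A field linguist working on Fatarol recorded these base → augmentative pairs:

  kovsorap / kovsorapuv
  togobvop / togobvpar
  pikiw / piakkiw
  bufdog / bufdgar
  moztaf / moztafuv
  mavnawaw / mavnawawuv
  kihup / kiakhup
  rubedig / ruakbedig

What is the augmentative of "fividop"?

kovsorap and togobvop both end in -p yet inflect differently (kovsorapuv, togobvpar), so the final letter is not what conditions the rule; the last vowel is.
"fividop" has last vowel 'o'. The stems whose last vowel is 'o' (togobvop → togobvpar, bufdog → bufdgar) delete the last vowel and add -ar.
The other patterns: stems whose last vowel is 'a' add -uv; stems whose last vowel is 'i' or 'u' insert -ak- after the first vowel.
So fividop → fividpar.

fividpar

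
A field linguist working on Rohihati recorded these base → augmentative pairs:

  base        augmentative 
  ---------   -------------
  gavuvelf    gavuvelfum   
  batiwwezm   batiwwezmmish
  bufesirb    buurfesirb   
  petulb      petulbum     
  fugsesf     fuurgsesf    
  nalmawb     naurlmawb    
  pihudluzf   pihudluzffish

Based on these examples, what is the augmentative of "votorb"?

gavuvelf and pihudluzf both end in -f yet inflect differently (gavuvelfum, pihudluzffish), so the final letter is not what conditions the rule; the second-to-last letter is.
"votorb" has second-to-last letter 'r'. The one such stem in the data (bufesirb → buurfesirb) inserts -ur- after the first vowel (as do nalmawb, fugsesf), so the same rule applies.
The other patterns: stems whose second-to-last letter is 'l' add -um; stems whose second-to-last letter is 'z' double the final consonant and add -ish.
So votorb → vourtorb.

vourtorb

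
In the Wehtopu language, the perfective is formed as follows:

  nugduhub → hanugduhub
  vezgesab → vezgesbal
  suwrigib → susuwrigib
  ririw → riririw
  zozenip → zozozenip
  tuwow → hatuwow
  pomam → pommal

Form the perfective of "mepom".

hamepom

"mepom" has last vowel 'o'. The one such stem in the data (tuwow → hatuwow) adds the prefix ha-, so the same rule applies.
So mepom → hamepom.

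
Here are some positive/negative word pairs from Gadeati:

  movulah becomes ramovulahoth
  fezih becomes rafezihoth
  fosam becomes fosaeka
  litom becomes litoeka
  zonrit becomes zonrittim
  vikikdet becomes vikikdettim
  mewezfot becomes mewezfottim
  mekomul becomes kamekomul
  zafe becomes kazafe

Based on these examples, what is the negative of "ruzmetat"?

ruzmetattim

movulah and fosam both have last vowel 'a' yet inflect differently (ramovulahoth, fosaeka), so the last vowel is not what conditions the rule; the final letter is.
"ruzmetat" ends in -t. The stems ending in -t (zonrit → zonrittim, vikikdet → vikikdettim, mewezfot → mewezfottim) double the final consonant and add -im.
The other patterns: stems ending in -h add ra- … -oth around the stem; stems ending in -m drop the final letter and add -eka; stems ending in -e or -l add the prefix ka-.
So ruzmetat → ruzmetattim.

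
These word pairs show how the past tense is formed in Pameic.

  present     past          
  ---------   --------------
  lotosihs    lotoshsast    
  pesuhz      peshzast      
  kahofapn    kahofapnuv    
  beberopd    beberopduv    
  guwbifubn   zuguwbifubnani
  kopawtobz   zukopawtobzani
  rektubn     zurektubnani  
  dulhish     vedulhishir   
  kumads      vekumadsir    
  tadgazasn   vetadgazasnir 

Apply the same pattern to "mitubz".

kahofapn and guwbifubn both end in -n yet inflect differently (kahofapnuv, zuguwbifubnani), so the final letter is not what conditions the rule; the second-to-last letter is.
"mitubz" has second-to-last letter 'b'. The stems whose second-to-last letter is 'b' (guwbifubn → zuguwbifubnani, kopawtobz → zukopawtobzani, rektubn → zurektubnani) add zu- … -ani around the stem.
The other patterns: stems whose second-to-last letter is 'h' delete the last vowel and add -ast; stems whose second-to-last letter is 'p' add -uv; stems whose second-to-last letter is 'd' or 's' add ve- … -ir around the stem.
So mitubz → zumitubzani.

zumitubzani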